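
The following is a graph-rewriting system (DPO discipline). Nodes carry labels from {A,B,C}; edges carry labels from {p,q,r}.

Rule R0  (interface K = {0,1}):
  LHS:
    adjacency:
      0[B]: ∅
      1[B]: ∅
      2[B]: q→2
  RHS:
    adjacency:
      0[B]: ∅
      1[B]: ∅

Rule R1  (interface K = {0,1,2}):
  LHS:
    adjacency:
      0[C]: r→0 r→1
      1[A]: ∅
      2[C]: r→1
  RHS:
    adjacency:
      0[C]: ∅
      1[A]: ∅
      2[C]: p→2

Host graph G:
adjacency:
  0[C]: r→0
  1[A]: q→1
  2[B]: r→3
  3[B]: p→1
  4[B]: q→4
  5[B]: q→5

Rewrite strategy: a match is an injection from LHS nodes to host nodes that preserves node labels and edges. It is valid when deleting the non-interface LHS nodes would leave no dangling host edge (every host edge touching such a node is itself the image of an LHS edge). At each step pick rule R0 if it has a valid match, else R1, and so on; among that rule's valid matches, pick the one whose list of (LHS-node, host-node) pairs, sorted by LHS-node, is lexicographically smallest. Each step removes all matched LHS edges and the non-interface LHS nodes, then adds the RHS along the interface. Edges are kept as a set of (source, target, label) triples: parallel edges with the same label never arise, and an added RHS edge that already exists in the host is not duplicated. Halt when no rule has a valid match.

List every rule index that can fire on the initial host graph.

Answer: [R0]

Derivation:
R0: 12 valid matches — {0↦2, 1↦3, 2↦4}, {0↦2, 1↦3, 2↦5}, {0↦2, 1↦4, 2↦5} (+9 more)
R1: no valid match — LHS pattern not found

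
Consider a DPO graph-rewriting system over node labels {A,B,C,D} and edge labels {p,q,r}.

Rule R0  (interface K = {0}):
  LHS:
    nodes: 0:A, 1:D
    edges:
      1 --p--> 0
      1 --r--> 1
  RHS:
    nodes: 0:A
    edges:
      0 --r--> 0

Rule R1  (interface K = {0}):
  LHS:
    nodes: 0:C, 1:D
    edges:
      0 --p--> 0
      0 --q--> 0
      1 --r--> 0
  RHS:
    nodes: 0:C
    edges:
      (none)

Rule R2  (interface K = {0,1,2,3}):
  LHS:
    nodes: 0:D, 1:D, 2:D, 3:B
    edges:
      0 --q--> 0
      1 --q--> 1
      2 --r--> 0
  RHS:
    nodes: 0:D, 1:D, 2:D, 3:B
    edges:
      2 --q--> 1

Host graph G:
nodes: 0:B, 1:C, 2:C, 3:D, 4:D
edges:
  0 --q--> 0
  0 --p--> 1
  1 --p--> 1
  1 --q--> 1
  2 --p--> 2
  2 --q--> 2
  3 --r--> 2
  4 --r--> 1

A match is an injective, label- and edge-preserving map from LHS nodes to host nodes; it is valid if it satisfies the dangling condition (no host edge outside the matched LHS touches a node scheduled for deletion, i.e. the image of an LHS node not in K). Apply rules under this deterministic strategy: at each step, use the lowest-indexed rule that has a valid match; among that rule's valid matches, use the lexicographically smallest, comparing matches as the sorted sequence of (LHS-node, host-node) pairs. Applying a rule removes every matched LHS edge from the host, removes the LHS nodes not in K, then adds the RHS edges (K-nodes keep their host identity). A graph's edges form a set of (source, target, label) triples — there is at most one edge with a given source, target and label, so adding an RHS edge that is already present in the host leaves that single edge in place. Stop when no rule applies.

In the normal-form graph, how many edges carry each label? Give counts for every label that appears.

start.  V:5 E:8  edges: 0-q->0 0-p->1 1-p->1 1-q->1 2-p->2 2-q->2 3-r->2 4-r->1
1. fire R1 via {0↦1, 1↦4}  →  V:4 E:5  edges: 0-q->0 0-p->1 2-p->2 2-q->2 3-r->2
2. fire R1 via {0↦2, 1↦3}  →  V:3 E:2  edges: 0-q->0 0-p->1
halt: no rule applies after step 2
NF edges: [(0, 0, 'q'), (0, 1, 'p')]

Answer: p:1 q:1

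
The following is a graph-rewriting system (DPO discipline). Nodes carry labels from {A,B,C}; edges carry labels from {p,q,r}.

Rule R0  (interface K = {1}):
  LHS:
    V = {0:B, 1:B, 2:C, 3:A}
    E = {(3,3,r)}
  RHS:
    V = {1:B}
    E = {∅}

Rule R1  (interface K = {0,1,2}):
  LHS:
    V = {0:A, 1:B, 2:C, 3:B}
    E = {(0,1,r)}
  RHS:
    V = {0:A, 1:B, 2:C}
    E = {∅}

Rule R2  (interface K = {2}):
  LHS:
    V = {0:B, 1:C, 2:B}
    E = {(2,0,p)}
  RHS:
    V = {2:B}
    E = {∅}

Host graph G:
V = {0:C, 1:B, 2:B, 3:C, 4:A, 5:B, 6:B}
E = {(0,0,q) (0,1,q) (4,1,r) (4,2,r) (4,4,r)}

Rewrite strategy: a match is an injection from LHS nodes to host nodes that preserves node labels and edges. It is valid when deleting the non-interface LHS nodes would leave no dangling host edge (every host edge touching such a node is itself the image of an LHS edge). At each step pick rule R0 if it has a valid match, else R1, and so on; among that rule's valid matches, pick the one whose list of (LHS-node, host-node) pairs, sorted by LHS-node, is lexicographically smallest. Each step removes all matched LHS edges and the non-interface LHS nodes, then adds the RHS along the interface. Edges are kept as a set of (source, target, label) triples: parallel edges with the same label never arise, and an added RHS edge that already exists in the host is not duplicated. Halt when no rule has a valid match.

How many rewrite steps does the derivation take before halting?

[0] host  ⇒  7 nodes, 5 edges  {0-q->0 0-q->1 4-r->1 4-r->2 4-r->4}
[1] R1 @ {0↦4, 1↦1, 2↦0, 3↦5}  ⇒  6 nodes, 4 edges  {0-q->0 0-q->1 4-r->2 4-r->4}
[2] R1 @ {0↦4, 1↦2, 2↦0, 3↦6}  ⇒  5 nodes, 3 edges  {0-q->0 0-q->1 4-r->4}
[3] R0 @ {0↦2, 1↦1, 2↦3, 3↦4}  ⇒  2 nodes, 2 edges  {0-q->0 0-q->1}
halt: no rule applies after step 3

Answer: 3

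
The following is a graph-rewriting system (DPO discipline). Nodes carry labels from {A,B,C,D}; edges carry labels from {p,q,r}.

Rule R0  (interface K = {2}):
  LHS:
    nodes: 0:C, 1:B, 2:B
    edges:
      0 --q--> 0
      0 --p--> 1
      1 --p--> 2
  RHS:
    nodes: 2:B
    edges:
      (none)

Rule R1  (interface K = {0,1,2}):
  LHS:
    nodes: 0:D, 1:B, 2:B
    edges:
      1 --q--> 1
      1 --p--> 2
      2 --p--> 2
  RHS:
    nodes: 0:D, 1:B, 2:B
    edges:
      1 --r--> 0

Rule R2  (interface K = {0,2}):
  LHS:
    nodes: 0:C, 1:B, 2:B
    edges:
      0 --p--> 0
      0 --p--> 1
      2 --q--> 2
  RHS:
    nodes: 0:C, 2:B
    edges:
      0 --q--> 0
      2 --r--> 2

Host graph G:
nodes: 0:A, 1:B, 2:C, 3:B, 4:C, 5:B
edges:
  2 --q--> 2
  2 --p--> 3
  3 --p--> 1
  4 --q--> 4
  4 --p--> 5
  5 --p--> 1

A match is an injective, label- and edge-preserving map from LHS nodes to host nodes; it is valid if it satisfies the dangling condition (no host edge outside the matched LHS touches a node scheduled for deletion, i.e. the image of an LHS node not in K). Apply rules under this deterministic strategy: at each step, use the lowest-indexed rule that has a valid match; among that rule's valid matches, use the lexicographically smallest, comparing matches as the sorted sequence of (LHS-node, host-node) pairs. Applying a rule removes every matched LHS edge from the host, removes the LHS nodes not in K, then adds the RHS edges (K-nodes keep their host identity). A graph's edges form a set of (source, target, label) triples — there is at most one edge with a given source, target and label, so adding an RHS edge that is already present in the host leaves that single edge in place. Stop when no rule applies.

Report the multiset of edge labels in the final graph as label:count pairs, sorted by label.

Answer: (no edges)

Derivation:
initial: |V|=6 |E|=6  E = 2-q->2 2-p->3 3-p->1 4-q->4 4-p->5 5-p->1
step 1: apply R0 at {0↦2, 1↦3, 2↦1}  → |V|=4 |E|=3  E = 4-q->4 4-p->5 5-p->1
step 2: apply R0 at {0↦4, 1↦5, 2↦1}  → |V|=2 |E|=0  E = ∅
final graph: no rule applies after step 2
NF edges: []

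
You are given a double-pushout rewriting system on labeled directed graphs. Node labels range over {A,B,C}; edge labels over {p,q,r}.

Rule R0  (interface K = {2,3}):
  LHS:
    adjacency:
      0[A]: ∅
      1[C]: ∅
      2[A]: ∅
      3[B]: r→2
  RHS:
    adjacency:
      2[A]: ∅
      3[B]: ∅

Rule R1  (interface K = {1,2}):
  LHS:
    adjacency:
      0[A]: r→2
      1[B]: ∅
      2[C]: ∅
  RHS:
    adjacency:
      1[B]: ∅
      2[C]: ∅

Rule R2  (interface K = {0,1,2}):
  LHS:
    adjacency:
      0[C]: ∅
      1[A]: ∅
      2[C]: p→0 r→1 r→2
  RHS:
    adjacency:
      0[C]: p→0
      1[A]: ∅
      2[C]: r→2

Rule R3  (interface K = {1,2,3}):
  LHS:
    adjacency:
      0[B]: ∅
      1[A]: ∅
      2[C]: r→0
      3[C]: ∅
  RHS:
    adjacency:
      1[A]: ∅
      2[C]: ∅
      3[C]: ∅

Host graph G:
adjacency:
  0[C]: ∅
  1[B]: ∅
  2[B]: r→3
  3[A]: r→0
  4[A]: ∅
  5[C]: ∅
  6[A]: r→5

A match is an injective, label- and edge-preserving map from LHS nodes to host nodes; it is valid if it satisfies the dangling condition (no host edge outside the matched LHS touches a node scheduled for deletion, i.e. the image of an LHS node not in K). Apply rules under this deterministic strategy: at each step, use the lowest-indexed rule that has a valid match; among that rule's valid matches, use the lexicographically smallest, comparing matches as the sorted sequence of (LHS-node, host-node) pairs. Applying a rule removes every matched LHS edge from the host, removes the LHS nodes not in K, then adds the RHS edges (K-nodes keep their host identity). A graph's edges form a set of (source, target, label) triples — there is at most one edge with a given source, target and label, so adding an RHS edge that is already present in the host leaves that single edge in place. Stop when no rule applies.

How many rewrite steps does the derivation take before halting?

Answer: 3

Steps:
[0] host  ⇒  7 nodes, 3 edges  {2-r->3 3-r->0 6-r->5}
[1] R1 @ {0↦6, 1↦1, 2↦5}  ⇒  6 nodes, 2 edges  {2-r->3 3-r->0}
[2] R0 @ {0↦4, 1↦5, 2↦3, 3↦2}  ⇒  4 nodes, 1 edges  {3-r->0}
[3] R1 @ {0↦3, 1↦1, 2↦0}  ⇒  3 nodes, 0 edges  {∅}
normal form: no rule applies after step 3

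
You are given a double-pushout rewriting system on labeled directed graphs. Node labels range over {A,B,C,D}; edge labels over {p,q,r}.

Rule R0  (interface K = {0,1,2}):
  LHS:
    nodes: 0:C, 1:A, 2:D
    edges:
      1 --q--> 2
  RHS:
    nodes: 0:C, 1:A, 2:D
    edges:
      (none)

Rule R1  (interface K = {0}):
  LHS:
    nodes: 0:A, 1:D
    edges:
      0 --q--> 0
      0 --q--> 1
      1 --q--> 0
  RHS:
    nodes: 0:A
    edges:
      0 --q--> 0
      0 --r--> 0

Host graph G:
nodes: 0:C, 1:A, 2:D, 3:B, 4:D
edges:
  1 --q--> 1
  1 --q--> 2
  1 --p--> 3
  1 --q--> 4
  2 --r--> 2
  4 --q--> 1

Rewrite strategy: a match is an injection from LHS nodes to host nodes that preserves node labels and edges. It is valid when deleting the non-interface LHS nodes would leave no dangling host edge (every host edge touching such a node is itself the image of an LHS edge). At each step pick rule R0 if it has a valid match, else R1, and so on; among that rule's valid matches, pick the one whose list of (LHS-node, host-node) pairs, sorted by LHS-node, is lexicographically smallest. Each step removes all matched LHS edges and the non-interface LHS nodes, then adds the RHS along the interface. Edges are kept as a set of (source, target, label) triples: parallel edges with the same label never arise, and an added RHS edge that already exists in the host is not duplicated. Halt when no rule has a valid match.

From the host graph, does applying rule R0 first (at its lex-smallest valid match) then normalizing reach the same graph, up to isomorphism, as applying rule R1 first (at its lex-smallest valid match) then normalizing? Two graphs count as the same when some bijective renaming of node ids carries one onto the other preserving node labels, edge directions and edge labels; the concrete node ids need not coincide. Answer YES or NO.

Answer: NO

Steps:
branch R0-first: apply at {0↦0, 1↦1, 2↦2} → |E|=5, then 1 more step(s) → NF |V|=5 |E|=4 V={0:C, 1:A, 2:D, 3:B, 4:D} E=1-q->1 1-p->3 2-r->2 4-q->1
branch R1-first: apply at {0↦1, 1↦4} → |E|=5, then 1 more step(s) → NF |V|=4 |E|=4 V={0:C, 1:A, 2:D, 3:B} E=1-q->1 1-r->1 1-p->3 2-r->2
graphs not isomorphic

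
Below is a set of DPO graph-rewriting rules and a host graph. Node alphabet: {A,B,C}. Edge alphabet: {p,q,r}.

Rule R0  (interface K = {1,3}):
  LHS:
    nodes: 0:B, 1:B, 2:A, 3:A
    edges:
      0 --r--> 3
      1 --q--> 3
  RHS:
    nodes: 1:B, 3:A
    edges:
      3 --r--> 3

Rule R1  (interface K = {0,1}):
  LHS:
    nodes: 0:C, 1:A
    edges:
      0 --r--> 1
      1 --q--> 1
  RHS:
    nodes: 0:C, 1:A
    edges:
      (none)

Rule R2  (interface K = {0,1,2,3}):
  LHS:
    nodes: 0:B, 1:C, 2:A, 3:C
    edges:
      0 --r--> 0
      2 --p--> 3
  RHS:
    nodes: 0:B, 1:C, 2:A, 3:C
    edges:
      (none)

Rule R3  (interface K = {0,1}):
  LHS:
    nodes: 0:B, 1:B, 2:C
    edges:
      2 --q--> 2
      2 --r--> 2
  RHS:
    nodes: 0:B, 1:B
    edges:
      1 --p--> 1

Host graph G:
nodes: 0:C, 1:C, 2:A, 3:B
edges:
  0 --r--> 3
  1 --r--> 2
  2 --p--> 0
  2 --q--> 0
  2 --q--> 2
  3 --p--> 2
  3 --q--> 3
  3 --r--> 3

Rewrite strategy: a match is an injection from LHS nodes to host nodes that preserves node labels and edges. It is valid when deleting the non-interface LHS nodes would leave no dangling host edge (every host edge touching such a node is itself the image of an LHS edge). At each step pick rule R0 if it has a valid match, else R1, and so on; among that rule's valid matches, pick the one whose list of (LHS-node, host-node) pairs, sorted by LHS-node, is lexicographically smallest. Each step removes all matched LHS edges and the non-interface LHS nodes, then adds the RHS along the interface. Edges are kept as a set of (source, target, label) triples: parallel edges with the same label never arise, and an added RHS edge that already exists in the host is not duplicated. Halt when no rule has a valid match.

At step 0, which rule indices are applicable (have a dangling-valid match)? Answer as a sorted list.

R0: no valid match — LHS pattern not found
R1: 1 valid match — {0↦1, 1↦2}
R2: 1 valid match — {0↦3, 1↦1, 2↦2, 3↦0}
R3: no valid match — LHS pattern not found

Answer: [R1,R2]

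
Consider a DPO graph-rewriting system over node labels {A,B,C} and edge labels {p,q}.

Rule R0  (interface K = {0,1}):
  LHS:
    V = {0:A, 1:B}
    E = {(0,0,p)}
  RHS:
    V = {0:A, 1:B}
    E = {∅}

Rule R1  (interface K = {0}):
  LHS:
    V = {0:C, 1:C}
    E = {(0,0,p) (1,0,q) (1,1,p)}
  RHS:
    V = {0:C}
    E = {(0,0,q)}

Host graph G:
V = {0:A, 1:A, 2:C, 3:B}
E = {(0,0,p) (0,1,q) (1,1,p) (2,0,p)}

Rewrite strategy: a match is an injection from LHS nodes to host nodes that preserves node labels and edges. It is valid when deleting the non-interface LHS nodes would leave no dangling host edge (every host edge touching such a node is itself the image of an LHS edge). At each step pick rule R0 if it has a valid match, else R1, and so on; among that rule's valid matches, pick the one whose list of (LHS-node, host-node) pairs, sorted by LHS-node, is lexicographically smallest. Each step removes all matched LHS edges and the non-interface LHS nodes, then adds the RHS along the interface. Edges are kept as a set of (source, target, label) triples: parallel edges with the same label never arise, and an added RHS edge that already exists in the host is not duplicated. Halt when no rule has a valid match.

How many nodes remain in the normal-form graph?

start.  V:4 E:4  edges: 0-p->0 0-q->1 1-p->1 2-p->0
1. fire R0 via {0↦0, 1↦3}  →  V:4 E:3  edges: 0-q->1 1-p->1 2-p->0
2. fire R0 via {0↦1, 1↦3}  →  V:4 E:2  edges: 0-q->1 2-p->0
final graph: no rule applies after step 2
NF nodes: {0:A, 1:A, 2:C, 3:B}

Answer: 4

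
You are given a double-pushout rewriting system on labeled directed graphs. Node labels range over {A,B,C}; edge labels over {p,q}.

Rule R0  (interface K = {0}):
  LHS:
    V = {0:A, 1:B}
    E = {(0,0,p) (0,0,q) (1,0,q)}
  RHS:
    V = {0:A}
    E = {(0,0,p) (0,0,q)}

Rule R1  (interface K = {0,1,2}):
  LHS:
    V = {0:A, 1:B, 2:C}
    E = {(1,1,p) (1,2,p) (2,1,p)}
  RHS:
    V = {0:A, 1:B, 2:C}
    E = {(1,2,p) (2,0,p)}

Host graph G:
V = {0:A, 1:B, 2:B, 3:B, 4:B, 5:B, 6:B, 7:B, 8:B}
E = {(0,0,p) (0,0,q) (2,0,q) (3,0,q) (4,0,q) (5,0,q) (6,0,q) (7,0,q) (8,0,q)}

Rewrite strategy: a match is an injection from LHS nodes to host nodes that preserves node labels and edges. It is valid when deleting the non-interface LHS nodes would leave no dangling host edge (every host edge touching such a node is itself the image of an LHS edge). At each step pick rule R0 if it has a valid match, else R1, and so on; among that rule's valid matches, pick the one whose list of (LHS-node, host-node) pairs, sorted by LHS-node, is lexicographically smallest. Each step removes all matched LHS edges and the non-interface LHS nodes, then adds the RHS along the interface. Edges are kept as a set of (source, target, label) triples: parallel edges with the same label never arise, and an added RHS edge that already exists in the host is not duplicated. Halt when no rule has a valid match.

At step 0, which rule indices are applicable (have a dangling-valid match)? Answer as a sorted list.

Answer: [R0]

Derivation:
R0: 7 valid matches — {0↦0, 1↦2}, {0↦0, 1↦3}, {0↦0, 1↦4} (+4 more)
R1: no valid match — LHS pattern not found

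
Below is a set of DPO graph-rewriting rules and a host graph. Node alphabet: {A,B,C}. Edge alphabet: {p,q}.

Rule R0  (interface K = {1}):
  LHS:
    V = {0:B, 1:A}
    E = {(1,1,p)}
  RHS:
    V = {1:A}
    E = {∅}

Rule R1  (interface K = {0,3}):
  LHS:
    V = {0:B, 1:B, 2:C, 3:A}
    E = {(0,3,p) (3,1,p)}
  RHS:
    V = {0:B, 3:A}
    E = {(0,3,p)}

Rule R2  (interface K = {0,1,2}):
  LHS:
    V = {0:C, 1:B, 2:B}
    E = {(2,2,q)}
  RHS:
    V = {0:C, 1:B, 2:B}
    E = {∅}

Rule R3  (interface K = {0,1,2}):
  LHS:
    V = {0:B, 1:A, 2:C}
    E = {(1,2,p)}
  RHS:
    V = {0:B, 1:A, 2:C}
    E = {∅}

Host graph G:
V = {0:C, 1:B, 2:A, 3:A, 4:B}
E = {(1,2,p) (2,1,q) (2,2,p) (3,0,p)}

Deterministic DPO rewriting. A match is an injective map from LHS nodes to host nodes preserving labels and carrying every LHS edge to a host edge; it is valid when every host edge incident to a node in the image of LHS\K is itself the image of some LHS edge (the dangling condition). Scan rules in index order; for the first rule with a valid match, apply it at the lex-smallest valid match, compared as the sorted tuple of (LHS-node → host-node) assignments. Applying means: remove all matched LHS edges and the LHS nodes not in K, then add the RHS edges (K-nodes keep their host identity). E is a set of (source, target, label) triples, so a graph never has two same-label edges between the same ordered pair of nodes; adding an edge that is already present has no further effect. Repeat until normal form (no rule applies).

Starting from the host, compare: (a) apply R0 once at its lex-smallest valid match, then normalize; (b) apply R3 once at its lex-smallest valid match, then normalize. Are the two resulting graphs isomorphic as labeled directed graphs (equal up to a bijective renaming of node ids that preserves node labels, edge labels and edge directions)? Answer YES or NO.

branch R0-first: apply at {0↦4, 1↦2} → |E|=3, then 1 more step(s) → NF |V|=4 |E|=2 V={0:C, 1:B, 2:A, 3:A} E=1-p->2 2-q->1
branch R3-first: apply at {0↦1, 1↦3, 2↦0} → |E|=3, then 1 more step(s) → NF |V|=4 |E|=2 V={0:C, 1:B, 2:A, 3:A} E=1-p->2 2-q->1
graphs isomorphic (equal up to label-preserving node renaming)

Answer: YES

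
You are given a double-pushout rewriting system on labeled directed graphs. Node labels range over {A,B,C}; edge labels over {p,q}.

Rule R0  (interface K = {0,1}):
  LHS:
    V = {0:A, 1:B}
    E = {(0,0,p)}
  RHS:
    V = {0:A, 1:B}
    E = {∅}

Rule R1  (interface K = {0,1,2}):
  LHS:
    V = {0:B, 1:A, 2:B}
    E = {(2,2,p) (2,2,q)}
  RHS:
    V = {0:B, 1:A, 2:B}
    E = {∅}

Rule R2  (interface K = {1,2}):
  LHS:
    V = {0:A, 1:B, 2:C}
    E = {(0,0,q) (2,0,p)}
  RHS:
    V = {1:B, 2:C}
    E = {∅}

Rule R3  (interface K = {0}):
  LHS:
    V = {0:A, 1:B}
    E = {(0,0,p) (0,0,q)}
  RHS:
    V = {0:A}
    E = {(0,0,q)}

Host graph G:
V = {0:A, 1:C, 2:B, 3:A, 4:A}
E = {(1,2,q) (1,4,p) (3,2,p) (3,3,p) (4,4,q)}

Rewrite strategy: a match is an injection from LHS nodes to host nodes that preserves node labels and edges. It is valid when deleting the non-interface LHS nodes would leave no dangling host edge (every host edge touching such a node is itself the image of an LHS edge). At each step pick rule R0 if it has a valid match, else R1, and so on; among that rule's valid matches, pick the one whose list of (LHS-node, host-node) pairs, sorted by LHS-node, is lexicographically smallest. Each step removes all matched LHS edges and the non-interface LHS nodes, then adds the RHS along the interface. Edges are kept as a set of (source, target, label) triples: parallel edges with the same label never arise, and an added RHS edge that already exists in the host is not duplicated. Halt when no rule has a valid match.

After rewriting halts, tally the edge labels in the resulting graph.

start.  V:5 E:5  edges: 1-q->2 1-p->4 3-p->2 3-p->3 4-q->4
1. fire R0 via {0↦3, 1↦2}  →  V:5 E:4  edges: 1-q->2 1-p->4 3-p->2 4-q->4
2. fire R2 via {0↦4, 1↦2, 2↦1}  →  V:4 E:2  edges: 1-q->2 3-p->2
halt: no rule applies after step 2
NF edges: [(1, 2, 'q'), (3, 2, 'p')]

Answer: p:1 q:1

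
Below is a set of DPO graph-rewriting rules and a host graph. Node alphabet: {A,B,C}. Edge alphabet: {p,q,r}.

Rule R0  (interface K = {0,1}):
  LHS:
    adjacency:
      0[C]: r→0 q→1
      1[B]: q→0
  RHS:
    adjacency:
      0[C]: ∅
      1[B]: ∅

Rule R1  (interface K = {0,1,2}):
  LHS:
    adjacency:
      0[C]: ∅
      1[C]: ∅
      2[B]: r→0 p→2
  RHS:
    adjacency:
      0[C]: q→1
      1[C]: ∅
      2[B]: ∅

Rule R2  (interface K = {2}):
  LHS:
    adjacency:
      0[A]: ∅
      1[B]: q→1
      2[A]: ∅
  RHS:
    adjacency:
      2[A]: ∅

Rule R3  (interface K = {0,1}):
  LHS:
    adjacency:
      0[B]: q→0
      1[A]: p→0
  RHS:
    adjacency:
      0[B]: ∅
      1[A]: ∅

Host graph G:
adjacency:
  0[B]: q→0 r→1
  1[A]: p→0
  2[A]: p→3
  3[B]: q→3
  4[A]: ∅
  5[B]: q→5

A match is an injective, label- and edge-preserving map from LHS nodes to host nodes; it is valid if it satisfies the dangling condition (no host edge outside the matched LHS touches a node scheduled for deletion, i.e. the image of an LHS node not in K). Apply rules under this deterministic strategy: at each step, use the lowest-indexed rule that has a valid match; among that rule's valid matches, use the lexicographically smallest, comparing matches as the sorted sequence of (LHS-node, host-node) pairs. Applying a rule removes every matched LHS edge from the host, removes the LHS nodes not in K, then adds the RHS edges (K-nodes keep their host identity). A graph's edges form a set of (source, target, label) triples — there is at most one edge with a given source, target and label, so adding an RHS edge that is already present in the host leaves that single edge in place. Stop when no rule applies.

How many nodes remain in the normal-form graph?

start.  V:6 E:6  edges: 0-q->0 0-r->1 1-p->0 2-p->3 3-q->3 5-q->5
1. fire R2 via {0↦4, 1↦5, 2↦1}  →  V:4 E:5  edges: 0-q->0 0-r->1 1-p->0 2-p->3 3-q->3
2. fire R3 via {0↦0, 1↦1}  →  V:4 E:3  edges: 0-r->1 2-p->3 3-q->3
3. fire R3 via {0↦3, 1↦2}  →  V:4 E:1  edges: 0-r->1
halt: no rule applies after step 3
NF nodes: {0:B, 1:A, 2:A, 3:B}

Answer: 4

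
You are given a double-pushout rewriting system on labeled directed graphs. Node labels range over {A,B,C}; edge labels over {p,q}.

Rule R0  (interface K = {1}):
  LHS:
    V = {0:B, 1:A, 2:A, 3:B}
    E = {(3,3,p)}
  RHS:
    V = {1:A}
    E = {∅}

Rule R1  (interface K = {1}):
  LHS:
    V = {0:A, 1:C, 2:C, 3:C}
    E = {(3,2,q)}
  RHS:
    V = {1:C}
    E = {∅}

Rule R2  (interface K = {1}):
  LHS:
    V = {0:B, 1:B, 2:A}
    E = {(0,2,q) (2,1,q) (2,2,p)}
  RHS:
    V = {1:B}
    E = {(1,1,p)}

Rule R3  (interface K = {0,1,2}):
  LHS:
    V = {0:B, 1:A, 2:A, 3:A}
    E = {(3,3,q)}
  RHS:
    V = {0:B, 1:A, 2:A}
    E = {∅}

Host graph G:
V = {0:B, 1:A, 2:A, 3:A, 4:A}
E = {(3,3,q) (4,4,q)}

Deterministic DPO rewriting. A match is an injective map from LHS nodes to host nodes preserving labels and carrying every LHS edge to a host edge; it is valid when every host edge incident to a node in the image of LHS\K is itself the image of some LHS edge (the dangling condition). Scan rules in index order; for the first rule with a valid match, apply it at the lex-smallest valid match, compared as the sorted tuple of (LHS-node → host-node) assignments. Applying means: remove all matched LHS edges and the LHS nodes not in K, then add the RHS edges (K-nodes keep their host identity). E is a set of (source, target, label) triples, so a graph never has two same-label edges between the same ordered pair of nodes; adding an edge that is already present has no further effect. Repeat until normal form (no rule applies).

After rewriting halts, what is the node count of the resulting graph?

Answer: 3

Derivation:
[0] host  ⇒  5 nodes, 2 edges  {3-q->3 4-q->4}
[1] R3 @ {0↦0, 1↦1, 2↦2, 3↦3}  ⇒  4 nodes, 1 edges  {4-q->4}
[2] R3 @ {0↦0, 1↦1, 2↦2, 3↦4}  ⇒  3 nodes, 0 edges  {∅}
final graph: no rule applies after step 2
NF nodes: {0:B, 1:A, 2:A}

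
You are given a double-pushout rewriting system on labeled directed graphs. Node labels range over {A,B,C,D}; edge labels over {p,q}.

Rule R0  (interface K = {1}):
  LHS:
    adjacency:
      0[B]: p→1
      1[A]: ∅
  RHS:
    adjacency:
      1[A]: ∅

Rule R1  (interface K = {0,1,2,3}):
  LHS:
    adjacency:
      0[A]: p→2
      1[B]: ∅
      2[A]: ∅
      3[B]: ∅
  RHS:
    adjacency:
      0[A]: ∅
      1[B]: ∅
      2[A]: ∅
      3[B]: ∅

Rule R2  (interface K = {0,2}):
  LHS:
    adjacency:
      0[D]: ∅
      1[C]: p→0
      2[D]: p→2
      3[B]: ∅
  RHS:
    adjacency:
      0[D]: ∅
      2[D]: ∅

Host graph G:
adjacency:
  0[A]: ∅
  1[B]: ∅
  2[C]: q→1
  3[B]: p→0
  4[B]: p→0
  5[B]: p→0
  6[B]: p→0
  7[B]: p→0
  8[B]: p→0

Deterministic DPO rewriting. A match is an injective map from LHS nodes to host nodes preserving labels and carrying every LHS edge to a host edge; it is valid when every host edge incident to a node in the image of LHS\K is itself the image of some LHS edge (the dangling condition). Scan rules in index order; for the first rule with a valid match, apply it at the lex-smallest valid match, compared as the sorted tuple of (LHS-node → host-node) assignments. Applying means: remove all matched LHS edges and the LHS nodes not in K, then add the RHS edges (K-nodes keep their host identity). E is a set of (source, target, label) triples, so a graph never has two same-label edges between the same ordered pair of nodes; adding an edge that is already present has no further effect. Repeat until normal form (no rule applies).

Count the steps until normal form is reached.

start.  V:9 E:7  edges: 2-q->1 3-p->0 4-p->0 5-p->0 6-p->0 7-p->0 8-p->0
1. fire R0 via {0↦3, 1↦0}  →  V:8 E:6  edges: 2-q->1 4-p->0 5-p->0 6-p->0 7-p->0 8-p->0
2. fire R0 via {0↦4, 1↦0}  →  V:7 E:5  edges: 2-q->1 5-p->0 6-p->0 7-p->0 8-p->0
3. fire R0 via {0↦5, 1↦0}  →  V:6 E:4  edges: 2-q->1 6-p->0 7-p->0 8-p->0
4. fire R0 via {0↦6, 1↦0}  →  V:5 E:3  edges: 2-q->1 7-p->0 8-p->0
5. fire R0 via {0↦7, 1↦0}  →  V:4 E:2  edges: 2-q->1 8-p->0
6. fire R0 via {0↦8, 1↦0}  →  V:3 E:1  edges: 2-q->1
normal form: no rule applies after step 6

Answer: 6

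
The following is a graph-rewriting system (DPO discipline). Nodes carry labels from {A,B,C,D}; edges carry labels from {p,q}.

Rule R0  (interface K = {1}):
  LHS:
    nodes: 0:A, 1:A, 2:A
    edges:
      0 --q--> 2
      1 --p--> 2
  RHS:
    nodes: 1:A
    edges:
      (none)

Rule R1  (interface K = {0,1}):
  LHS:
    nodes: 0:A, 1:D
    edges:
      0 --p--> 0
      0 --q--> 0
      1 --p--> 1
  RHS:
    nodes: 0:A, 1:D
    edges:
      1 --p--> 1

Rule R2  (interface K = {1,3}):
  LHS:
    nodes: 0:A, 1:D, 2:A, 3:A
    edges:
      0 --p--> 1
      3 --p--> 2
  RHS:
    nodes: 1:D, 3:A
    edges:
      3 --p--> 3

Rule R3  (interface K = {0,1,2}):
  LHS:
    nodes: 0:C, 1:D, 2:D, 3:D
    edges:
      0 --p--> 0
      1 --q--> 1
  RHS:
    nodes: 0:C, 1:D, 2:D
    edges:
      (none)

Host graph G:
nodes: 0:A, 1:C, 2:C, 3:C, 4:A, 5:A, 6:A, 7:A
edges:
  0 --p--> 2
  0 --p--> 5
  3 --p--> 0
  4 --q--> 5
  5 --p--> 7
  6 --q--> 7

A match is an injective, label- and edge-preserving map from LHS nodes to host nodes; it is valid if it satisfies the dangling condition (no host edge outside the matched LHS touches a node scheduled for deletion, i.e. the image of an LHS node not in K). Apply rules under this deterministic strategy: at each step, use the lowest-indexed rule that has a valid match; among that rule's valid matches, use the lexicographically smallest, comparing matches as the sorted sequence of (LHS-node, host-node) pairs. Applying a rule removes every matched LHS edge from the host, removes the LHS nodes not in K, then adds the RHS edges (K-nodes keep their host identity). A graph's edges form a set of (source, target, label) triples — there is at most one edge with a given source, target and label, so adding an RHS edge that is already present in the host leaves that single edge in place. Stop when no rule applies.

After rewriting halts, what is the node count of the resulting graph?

Answer: 4

Steps:
initial: |V|=8 |E|=6  E = 0-p->2 0-p->5 3-p->0 4-q->5 5-p->7 6-q->7
step 1: apply R0 at {0↦6, 1↦5, 2↦7}  → |V|=6 |E|=4  E = 0-p->2 0-p->5 3-p->0 4-q->5
step 2: apply R0 at {0↦4, 1↦0, 2↦5}  → |V|=4 |E|=2  E = 0-p->2 3-p->0
halt: no rule applies after step 2
NF nodes: {0:A, 1:C, 2:C, 3:C}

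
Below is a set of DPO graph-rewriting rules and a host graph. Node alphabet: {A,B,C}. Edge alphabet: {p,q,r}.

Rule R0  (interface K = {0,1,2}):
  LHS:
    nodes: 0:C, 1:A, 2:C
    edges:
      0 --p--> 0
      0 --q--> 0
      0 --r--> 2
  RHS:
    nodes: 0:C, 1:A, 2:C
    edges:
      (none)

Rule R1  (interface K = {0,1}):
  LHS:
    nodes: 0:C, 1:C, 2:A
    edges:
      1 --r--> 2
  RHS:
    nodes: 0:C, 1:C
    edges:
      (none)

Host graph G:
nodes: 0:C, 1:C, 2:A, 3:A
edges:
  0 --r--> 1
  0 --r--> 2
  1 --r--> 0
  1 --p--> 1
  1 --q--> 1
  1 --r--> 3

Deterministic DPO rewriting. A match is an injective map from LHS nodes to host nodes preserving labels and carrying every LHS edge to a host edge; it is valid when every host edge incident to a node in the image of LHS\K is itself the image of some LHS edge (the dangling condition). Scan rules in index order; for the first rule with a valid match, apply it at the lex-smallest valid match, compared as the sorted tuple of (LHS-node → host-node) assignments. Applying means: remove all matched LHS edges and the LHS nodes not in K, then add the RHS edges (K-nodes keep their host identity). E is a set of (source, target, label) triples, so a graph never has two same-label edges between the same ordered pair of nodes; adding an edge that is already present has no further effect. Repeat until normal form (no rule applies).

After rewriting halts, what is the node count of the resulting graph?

Answer: 2

Rewrite trace:
start.  V:4 E:6  edges: 0-r->1 0-r->2 1-r->0 1-p->1 1-q->1 1-r->3
1. fire R0 via {0↦1, 1↦2, 2↦0}  →  V:4 E:3  edges: 0-r->1 0-r->2 1-r->3
2. fire R1 via {0↦0, 1↦1, 2↦3}  →  V:3 E:2  edges: 0-r->1 0-r->2
3. fire R1 via {0↦1, 1↦0, 2↦2}  →  V:2 E:1  edges: 0-r->1
normal form: no rule applies after step 3
NF nodes: {0:C, 1:C}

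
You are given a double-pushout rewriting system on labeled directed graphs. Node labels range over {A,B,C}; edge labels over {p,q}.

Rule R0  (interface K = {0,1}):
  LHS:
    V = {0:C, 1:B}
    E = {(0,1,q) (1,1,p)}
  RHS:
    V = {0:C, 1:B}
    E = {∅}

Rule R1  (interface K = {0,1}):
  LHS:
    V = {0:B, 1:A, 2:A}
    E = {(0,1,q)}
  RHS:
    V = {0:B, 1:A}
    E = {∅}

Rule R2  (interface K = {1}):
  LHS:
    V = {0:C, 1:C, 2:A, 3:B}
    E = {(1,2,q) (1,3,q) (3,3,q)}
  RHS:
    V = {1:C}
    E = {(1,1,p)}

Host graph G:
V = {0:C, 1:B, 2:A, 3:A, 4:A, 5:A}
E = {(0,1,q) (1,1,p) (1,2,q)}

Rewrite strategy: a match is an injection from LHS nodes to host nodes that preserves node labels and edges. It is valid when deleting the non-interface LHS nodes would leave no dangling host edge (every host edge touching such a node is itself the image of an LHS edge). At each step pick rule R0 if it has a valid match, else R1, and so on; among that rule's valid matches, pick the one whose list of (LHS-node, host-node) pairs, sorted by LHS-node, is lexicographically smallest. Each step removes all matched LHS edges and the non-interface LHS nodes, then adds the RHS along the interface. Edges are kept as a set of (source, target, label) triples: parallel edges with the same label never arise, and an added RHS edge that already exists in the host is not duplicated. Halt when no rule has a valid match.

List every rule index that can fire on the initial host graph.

Answer: [R0,R1]

Rewrite trace:
R0: 1 valid match — {0↦0, 1↦1}
R1: 3 valid matches — {0↦1, 1↦2, 2↦3}, {0↦1, 1↦2, 2↦4}, {0↦1, 1↦2, 2↦5}
R2: no valid match — LHS pattern not found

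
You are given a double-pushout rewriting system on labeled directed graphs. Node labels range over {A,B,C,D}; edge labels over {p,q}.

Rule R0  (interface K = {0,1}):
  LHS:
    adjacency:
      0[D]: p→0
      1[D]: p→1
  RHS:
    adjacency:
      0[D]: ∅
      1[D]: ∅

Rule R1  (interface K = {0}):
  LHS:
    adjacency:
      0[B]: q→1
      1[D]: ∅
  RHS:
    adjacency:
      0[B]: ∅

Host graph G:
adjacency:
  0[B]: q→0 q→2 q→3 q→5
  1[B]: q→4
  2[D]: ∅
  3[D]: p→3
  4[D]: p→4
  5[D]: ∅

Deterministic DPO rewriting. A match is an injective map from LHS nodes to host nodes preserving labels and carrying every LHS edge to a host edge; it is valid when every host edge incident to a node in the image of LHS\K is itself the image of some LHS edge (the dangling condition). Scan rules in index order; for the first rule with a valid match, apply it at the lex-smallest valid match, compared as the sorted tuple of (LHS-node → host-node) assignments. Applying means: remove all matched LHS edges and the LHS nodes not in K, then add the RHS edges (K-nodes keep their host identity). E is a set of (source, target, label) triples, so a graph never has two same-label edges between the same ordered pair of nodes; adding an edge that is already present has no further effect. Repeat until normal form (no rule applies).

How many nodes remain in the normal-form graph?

Answer: 2

Steps:
[0] host  ⇒  6 nodes, 7 edges  {0-q->0 0-q->2 0-q->3 0-q->5 1-q->4 3-p->3 4-p->4}
[1] R0 @ {0↦3, 1↦4}  ⇒  6 nodes, 5 edges  {0-q->0 0-q->2 0-q->3 0-q->5 1-q->4}
[2] R1 @ {0↦0, 1↦2}  ⇒  5 nodes, 4 edges  {0-q->0 0-q->3 0-q->5 1-q->4}
[3] R1 @ {0↦0, 1↦3}  ⇒  4 nodes, 3 edges  {0-q->0 0-q->5 1-q->4}
[4] R1 @ {0↦0, 1↦5}  ⇒  3 nodes, 2 edges  {0-q->0 1-q->4}
[5] R1 @ {0↦1, 1↦4}  ⇒  2 nodes, 1 edges  {0-q->0}
final graph: no rule applies after step 5
NF nodes: {0:B, 1:B}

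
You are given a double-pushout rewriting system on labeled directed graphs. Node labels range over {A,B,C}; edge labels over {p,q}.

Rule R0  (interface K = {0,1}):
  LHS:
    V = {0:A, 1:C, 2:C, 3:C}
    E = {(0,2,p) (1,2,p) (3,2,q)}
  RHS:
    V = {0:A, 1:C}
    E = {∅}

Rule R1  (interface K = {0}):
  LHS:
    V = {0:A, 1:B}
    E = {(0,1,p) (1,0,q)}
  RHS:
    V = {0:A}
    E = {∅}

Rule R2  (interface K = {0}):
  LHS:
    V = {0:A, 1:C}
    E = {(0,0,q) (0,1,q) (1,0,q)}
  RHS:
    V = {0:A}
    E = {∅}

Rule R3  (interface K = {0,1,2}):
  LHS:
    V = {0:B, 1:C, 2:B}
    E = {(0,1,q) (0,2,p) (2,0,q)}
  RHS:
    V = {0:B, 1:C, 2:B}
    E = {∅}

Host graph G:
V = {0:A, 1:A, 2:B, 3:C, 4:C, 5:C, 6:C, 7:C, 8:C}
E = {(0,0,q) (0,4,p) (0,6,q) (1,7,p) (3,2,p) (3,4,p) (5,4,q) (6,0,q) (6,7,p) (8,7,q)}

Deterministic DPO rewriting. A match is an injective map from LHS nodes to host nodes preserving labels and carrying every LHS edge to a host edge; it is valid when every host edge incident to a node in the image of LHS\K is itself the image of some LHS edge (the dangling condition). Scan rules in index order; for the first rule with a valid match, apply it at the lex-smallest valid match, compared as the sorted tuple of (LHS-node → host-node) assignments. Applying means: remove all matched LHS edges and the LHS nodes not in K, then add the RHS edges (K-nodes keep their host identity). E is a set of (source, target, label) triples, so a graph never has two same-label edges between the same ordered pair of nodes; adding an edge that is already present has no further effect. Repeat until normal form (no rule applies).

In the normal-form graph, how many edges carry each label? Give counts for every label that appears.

[0] host  ⇒  9 nodes, 10 edges  {0-q->0 0-p->4 0-q->6 1-p->7 3-p->2 3-p->4 5-q->4 6-q->0 6-p->7 8-q->7}
[1] R0 @ {0↦0, 1↦3, 2↦4, 3↦5}  ⇒  7 nodes, 7 edges  {0-q->0 0-q->6 1-p->7 3-p->2 6-q->0 6-p->7 8-q->7}
[2] R0 @ {0↦1, 1↦6, 2↦7, 3↦8}  ⇒  5 nodes, 4 edges  {0-q->0 0-q->6 3-p->2 6-q->0}
[3] R2 @ {0↦0, 1↦6}  ⇒  4 nodes, 1 edges  {3-p->2}
halt: no rule applies after step 3
NF edges: [(3, 2, 'p')]

Answer: p:1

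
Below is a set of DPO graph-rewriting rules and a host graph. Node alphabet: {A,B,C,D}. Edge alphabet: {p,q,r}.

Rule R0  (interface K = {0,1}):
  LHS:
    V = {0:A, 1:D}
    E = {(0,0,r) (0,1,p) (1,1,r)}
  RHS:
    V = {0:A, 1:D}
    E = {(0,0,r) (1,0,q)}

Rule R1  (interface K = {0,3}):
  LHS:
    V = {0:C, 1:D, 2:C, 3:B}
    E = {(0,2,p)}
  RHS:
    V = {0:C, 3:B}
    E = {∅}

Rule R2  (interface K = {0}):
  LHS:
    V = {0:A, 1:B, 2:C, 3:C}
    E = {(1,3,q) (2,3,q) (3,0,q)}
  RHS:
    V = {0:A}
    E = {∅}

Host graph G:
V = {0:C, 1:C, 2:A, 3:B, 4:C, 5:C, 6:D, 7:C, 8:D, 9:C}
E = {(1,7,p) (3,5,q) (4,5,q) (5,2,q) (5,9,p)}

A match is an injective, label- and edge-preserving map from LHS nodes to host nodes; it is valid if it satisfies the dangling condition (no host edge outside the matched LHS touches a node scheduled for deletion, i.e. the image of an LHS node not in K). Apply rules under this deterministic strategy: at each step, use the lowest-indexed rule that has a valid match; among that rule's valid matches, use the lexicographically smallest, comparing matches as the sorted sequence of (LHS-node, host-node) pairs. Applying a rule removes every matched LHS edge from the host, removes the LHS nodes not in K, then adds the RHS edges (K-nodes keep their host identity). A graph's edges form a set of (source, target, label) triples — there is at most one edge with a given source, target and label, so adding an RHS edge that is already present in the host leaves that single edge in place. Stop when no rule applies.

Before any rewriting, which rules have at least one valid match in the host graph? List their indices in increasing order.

Answer: [R1]

Steps:
R0: no valid match — LHS pattern not found
R1: 4 valid matches — {0↦1, 1↦6, 2↦7, 3↦3}, {0↦1, 1↦8, 2↦7, 3↦3}, {0↦5, 1↦6, 2↦9, 3↦3} (+1 more)
R2: no valid match — 1 raw match, all fail dangling condition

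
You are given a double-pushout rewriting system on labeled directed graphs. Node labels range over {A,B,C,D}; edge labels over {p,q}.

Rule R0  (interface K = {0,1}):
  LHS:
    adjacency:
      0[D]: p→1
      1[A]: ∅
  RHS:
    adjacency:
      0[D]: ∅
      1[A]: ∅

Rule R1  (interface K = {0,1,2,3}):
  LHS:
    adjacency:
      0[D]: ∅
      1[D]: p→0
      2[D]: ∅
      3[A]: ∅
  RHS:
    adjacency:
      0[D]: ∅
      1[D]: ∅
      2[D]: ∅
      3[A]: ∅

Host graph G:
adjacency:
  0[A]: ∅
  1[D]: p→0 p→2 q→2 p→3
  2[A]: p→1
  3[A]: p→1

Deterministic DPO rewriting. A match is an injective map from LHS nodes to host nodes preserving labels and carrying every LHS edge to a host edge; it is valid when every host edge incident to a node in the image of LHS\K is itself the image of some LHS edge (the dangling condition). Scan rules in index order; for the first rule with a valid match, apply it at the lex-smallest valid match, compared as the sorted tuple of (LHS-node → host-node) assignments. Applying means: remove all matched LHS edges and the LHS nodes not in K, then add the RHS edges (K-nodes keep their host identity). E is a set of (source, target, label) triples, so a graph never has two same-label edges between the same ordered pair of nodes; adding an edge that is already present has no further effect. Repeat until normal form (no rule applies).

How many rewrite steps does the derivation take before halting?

initial: |V|=4 |E|=6  E = 1-p->0 1-p->2 1-q->2 1-p->3 2-p->1 3-p->1
step 1: apply R0 at {0↦1, 1↦0}  → |V|=4 |E|=5  E = 1-p->2 1-q->2 1-p->3 2-p->1 3-p->1
step 2: apply R0 at {0↦1, 1↦2}  → |V|=4 |E|=4  E = 1-q->2 1-p->3 2-p->1 3-p->1
step 3: apply R0 at {0↦1, 1↦3}  → |V|=4 |E|=3  E = 1-q->2 2-p->1 3-p->1
halt: no rule applies after step 3

Answer: 3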